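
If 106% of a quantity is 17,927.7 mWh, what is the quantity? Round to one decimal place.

16,912.9 mWh

17,927.7 mWh ÷ 1.06 ≈ 16,912.9 mWh.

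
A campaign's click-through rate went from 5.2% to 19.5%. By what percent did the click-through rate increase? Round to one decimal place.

The change is 19.5 − 5.2 = 14.3 percentage points.
Relative to the original 5.2%, that is 14.3 ÷ 5.2 = 275.0%.
So the click-through rate rose by 275.0%.

275.0%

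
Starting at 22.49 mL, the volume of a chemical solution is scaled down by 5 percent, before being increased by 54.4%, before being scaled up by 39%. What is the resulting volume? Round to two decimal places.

5% decrease: 22.49 × 0.95 = 21.3655.
54.4% increase: 21.3655 × 1.544 = 32.988332.
39% increase: 32.988332 × 1.39 = 45.85378148 ≈ 45.85.

45.85 mL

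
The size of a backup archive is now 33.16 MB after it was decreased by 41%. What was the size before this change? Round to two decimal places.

The overall multiplier applied was 0.59.
So the original size was 33.16 ÷ 0.59 ≈ 56.20 MB.

56.20 MB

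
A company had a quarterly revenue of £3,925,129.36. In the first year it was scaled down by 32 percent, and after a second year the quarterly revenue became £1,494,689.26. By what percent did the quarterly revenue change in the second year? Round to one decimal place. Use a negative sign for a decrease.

After the first year: £3,925,129.36 × 0.68 = £2669087.9648.
Second-year multiplier: £1,494,689.26 ÷ £2669087.9648 ≈ 0.56.
That is a change of -44.0%.

-44.0%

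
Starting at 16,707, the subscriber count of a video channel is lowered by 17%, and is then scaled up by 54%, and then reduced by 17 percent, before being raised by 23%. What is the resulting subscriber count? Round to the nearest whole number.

21,801

17% decrease: 16,707 × 0.83 = 13866.81.
After the 54% increase: 13866.81 × 1.54 = 21354.8874.
17% decrease: 21354.8874 × 0.83 = 17724.556542.
23% increase: 17724.556542 × 1.23 = 21801.20454666 ≈ 21,801.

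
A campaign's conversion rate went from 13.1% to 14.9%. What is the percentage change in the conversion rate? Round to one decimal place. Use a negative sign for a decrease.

The change is 14.9 − 13.1 = 1.8 percentage points.
Relative to the original 13.1%, that is 1.8 ÷ 13.1 ≈ 13.7%.

13.7%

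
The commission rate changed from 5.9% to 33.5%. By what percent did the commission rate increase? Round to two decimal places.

The change is 33.5 − 5.9 = 27.6 percentage points.
Relative to the original 5.9%, that is 27.6 ÷ 5.9 ≈ 467.80%.
So the commission rate rose by 467.80%.

467.80%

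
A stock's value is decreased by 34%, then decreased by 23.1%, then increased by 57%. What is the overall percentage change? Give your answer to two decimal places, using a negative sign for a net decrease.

-20.32%

The combined multiplier is 0.66 × 0.769 × 1.57 = 0.7968378.
That corresponds to a decrease of 20.32%.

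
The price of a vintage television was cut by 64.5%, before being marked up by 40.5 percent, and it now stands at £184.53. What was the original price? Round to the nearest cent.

The overall multiplier applied was 0.355 × 1.405 = 0.498775.
So the original price was £184.53 ÷ 0.498775 ≈ £369.97.

£369.97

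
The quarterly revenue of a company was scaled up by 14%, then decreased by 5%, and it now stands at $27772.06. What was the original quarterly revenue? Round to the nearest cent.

Undoing the 5% decrease: $27772.06 ÷ 0.95 ≈ $29233.747368.
Undoing the 14% increase: $29233.747368 ÷ 1.14 ≈ $25643.64.

$25643.64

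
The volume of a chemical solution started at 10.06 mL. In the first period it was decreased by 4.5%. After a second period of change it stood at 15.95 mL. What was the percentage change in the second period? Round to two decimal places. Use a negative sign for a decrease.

66.02%

After the first period: 10.06 × 0.955 = 9.6073.
Second-period multiplier: 15.95 ÷ 9.6073 ≈ 1.660196.
That is a change of 66.02%.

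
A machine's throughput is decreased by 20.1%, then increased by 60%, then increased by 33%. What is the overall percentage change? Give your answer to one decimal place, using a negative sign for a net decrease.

A 20.1% decrease multiplies by 0.799.
Then a 60% increase: 0.799 × 1.6 = 1.2784.
Then a 33% increase: 1.2784 × 1.33 = 1.700272.
Overall factor 1.700272, i.e. 70.0%.

70.0%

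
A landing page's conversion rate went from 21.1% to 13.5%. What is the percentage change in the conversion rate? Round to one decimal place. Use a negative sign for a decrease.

The change is 13.5 − 21.1 = -7.6 percentage points.
Relative to the original 21.1%, that is -7.6 ÷ 21.1 ≈ -36.0%.

-36.0%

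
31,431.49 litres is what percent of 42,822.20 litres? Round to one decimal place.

31,431.49 litres ÷ 42,822.20 litres ≈ 73.4%.

73.4%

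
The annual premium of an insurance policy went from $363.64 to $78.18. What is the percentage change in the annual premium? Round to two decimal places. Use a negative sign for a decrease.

-78.50%

Change: $78.18 − $363.64 = -$285.46.
Relative to the original: -$285.46 ÷ $363.64 ≈ -78.50%.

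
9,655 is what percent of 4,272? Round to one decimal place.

9,655 ÷ 4,272 ≈ 226.0%.

226.0%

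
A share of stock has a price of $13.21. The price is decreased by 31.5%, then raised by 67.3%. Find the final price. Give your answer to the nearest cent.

$15.14

Each change multiplies by a factor: 0.685 × 1.673 = 1.146005.
$13.21 × 1.146005 = $15.13872605 ≈ $15.14.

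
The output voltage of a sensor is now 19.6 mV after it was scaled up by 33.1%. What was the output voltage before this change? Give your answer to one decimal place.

The overall multiplier applied was 1.331.
So the original output voltage was 19.6 ÷ 1.331 ≈ 14.7 mV.

14.7 mV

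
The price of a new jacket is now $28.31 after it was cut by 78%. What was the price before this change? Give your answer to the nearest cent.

$128.68

The overall multiplier applied was 0.22.
So the original price was $28.31 ÷ 0.22 ≈ $128.68.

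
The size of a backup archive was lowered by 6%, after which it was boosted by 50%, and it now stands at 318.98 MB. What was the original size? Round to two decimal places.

226.23 MB

Undoing the 50% increase: 318.98 ÷ 1.5 ≈ 212.653333.
Undoing the 6% decrease: 212.653333 ÷ 0.94 ≈ 226.23 MB.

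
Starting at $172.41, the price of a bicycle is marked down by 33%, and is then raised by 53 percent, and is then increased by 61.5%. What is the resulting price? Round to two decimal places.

33% decrease: $172.41 × 0.67 = $115.5147.
53% increase: $115.5147 × 1.53 = $176.737491.
Apply the 61.5% increase: $176.737491 × 1.615 = $285.431047965 ≈ $285.43.

$285.43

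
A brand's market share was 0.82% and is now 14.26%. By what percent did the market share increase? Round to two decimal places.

The change is 14.26 − 0.82 = 13.44 percentage points.
Relative to the original 0.82%, that is 13.44 ÷ 0.82 ≈ 1639.02%.
So the market share rose by 1639.02%.

1639.02%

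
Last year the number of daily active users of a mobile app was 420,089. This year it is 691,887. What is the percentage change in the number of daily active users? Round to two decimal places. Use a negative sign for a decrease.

Change: 691,887 − 420,089 = 271,798.
Relative to the original: 271,798 ÷ 420,089 ≈ 64.70%.

64.70%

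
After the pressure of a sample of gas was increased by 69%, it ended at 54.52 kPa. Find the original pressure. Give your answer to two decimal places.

32.26 kPa

The overall multiplier applied was 1.69.
So the original pressure was 54.52 ÷ 1.69 ≈ 32.26 kPa.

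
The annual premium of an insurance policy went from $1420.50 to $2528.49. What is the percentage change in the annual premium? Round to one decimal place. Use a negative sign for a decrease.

Change: $2528.49 − $1420.50 = $1107.99.
Relative to the original: $1107.99 ÷ $1420.50 = 78.0%.

78.0%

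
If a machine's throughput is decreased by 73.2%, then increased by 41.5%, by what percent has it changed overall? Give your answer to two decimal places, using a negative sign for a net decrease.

-62.08%

A 73.2% decrease multiplies by 0.268.
Then a 41.5% increase: 0.268 × 1.415 = 0.37922.
Overall factor 0.37922, i.e. -62.08%.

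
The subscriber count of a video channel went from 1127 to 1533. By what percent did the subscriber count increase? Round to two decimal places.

Change: 1533 − 1127 = 406.
Relative to the original: 406 ÷ 1127 ≈ 36.02%.
So the subscriber count increased by 36.02%.

36.02%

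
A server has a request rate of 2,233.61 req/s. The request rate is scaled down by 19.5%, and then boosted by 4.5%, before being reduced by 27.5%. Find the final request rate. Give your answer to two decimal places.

1,362.25 req/s

Apply the 19.5% decrease: 2,233.61 × 0.805 = 1798.05605.
4.5% increase: 1798.05605 × 1.045 = 1878.96857225.
27.5% decrease: 1878.96857225 × 0.725 = 1362.25221488125 ≈ 1,362.25.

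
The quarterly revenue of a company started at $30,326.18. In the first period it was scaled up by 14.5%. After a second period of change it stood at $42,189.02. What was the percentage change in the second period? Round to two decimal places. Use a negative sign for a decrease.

21.50%

After the first period: $30,326.18 × 1.145 = $34723.4761.
Second-period multiplier: $42,189.02 ÷ $34723.4761 ≈ 1.215.
That is a change of 21.50%.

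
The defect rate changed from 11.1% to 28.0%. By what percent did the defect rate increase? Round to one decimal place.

152.3%

The change is 28.0 − 11.1 = 16.9 percentage points.
Relative to the original 11.1%, that is 16.9 ÷ 11.1 ≈ 152.3%.
So the defect rate rose by 152.3%.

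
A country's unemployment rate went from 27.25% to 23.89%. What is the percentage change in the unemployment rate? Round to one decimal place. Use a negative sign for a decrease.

The change is 23.89 − 27.25 = -3.36 percentage points.
Relative to the original 27.25%, that is -3.36 ÷ 27.25 ≈ -12.3%.

-12.3%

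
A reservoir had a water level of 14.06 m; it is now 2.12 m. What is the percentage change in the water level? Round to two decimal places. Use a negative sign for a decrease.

Change: 2.12 − 14.06 = -11.94.
Relative to the original: -11.94 ÷ 14.06 ≈ -84.92%.

-84.92%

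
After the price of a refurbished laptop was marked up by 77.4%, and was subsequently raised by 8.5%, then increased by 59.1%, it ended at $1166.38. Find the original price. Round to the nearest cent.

$380.88

The overall multiplier applied was 1.774 × 1.085 × 1.591 = 3.06234089.
So the original price was $1166.38 ÷ 3.06234089 ≈ $380.88.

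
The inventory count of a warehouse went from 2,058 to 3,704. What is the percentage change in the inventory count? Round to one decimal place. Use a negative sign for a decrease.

80.0%

Change: 3,704 − 2,058 = 1,646.
Relative to the original: 1,646 ÷ 2,058 ≈ 80.0%.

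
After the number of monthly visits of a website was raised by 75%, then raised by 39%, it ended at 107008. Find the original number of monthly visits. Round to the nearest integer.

43991

Undoing the 39% increase: 107008 ÷ 1.39 ≈ 76984.172662.
Undoing the 75% increase: 76984.172662 ÷ 1.75 ≈ 43991.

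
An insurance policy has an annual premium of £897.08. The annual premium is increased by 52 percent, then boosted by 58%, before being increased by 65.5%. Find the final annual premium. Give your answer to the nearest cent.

Each change multiplies by a factor: 1.52 × 1.58 × 1.655 = 3.974648.
£897.08 × 3.974648 = £3565.57722784 ≈ £3565.58.

£3565.58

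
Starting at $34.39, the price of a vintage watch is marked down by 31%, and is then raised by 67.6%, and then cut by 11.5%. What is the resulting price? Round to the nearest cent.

$35.20

Apply the 31% decrease: $34.39 × 0.69 = $23.7291.
67.6% increase: $23.7291 × 1.676 = $39.7699716.
After the 11.5% decrease: $39.7699716 × 0.885 = $35.196424866 ≈ $35.20.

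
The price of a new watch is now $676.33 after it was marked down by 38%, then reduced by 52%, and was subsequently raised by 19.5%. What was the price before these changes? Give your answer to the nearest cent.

Undoing the 19.5% increase: $676.33 ÷ 1.195 ≈ $565.966527.
Undoing the 52% decrease: $565.966527 ÷ 0.48 ≈ $1179.096931.
Undoing the 38% decrease: $1179.096931 ÷ 0.62 ≈ $1,901.77.

$1,901.77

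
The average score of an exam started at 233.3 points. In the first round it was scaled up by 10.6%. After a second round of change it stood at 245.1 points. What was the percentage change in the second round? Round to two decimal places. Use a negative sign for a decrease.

After the first round: 233.3 × 1.106 = 258.0298.
Second-round multiplier: 245.1 ÷ 258.0298 ≈ 0.94989.
That is a change of -5.01%.

-5.01%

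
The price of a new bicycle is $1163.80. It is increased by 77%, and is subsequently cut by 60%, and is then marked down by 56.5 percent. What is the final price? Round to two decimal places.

77% increase: $1163.80 × 1.77 = $2059.926.
60% decrease: $2059.926 × 0.4 = $823.9704.
56.5% decrease: $823.9704 × 0.435 = $358.427124 ≈ $358.43.

$358.43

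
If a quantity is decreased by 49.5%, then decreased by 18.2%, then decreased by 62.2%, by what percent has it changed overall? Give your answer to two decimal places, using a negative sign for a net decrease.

-84.39%

A 49.5% decrease multiplies by 0.505.
Then an 18.2% decrease: 0.505 × 0.818 = 0.41309.
Then a 62.2% decrease: 0.41309 × 0.378 = 0.15614802.
Overall factor 0.15614802, i.e. -84.39%.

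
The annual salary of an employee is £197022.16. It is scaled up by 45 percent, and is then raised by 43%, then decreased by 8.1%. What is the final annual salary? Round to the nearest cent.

£375434.89

Apply the 45% increase: £197022.16 × 1.45 = £285682.132.
43% increase: £285682.132 × 1.43 = £408525.44876.
After the 8.1% decrease: £408525.44876 × 0.919 = £375434.88741044 ≈ £375434.89.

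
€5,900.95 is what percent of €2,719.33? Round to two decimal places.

217.00%

€5,900.95 ÷ €2,719.33 ≈ 217.00%.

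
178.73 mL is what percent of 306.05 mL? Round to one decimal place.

58.4%

178.73 mL ÷ 306.05 mL ≈ 58.4%.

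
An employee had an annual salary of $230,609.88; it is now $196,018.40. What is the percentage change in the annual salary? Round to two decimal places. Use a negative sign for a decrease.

Change: $196,018.40 − $230,609.88 = -$34,591.48.
Relative to the original: -$34,591.48 ÷ $230,609.88 ≈ -15.00%.

-15.00%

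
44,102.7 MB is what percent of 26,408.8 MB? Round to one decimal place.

44,102.7 MB ÷ 26,408.8 MB ≈ 167.0%.

167.0%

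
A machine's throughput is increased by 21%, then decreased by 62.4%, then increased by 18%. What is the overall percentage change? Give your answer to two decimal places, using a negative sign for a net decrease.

-46.31%

A 21% increase multiplies by 1.21.
Then a 62.4% decrease: 1.21 × 0.376 = 0.45496.
Then an 18% increase: 0.45496 × 1.18 = 0.5368528.
Overall factor 0.5368528, i.e. -46.31%.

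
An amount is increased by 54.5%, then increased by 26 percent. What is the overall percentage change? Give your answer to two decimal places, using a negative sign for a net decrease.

A 54.5% increase multiplies by 1.545.
Then a 26% increase: 1.545 × 1.26 = 1.9467.
Overall factor 1.9467, i.e. 94.67%.

94.67%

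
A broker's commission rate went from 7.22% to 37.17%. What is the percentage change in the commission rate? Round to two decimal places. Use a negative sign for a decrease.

414.82%

The change is 37.17 − 7.22 = 29.95 percentage points.
Relative to the original 7.22%, that is 29.95 ÷ 7.22 ≈ 414.82%.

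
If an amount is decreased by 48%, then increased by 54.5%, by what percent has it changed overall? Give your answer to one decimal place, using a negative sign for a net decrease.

-19.7%

The combined multiplier is 0.52 × 1.545 = 0.8034.
That corresponds to a decrease of 19.7%.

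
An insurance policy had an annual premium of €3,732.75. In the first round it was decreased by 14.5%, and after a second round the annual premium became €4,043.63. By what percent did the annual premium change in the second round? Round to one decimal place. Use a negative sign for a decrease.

26.7%

After the first round: €3,732.75 × 0.855 = €3191.50125.
Second-round multiplier: €4,043.63 ÷ €3191.50125 ≈ 1.267.
That is a change of 26.7%.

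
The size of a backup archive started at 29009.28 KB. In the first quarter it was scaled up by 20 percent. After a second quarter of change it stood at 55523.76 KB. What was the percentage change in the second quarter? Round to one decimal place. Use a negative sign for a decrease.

59.5%

After the first quarter: 29009.28 × 1.2 = 34811.136.
Second-quarter multiplier: 55523.76 ÷ 34811.136 ≈ 1.595.
That is a change of 59.5%.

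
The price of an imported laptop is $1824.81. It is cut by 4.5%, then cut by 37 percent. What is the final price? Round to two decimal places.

$1097.90

After the 4.5% decrease: $1824.81 × 0.955 = $1742.69355.
After the 37% decrease: $1742.69355 × 0.63 = $1097.8969365 ≈ $1097.90.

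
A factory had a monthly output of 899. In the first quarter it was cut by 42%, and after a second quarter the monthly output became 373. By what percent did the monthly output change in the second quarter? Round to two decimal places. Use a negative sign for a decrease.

After the first quarter: 899 × 0.58 = 521.42.
Second-quarter multiplier: 373 ÷ 521.42 ≈ 0.715354.
That is a change of -28.46%.

-28.46%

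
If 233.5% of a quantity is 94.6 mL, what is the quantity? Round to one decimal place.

94.6 mL ÷ 2.335 ≈ 40.5 mL.

40.5 mL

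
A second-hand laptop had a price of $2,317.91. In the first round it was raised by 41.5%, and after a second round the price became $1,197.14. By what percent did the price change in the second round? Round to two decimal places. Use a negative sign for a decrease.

-63.50%

After the first round: $2,317.91 × 1.415 = $3279.84265.
Second-round multiplier: $1,197.14 ÷ $3279.84265 ≈ 0.364999.
That is a change of -63.50%.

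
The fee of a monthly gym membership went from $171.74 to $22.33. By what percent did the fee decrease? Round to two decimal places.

Change: $22.33 − $171.74 = -$149.41.
Relative to the original: -$149.41 ÷ $171.74 ≈ -87.00%.
So the fee decreased by 87.00%.

87.00%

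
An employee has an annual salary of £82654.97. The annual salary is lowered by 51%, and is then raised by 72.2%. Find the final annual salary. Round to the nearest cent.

£69742.61

Apply the 51% decrease: £82654.97 × 0.49 = £40500.9353.
After the 72.2% increase: £40500.9353 × 1.722 = £69742.6105866 ≈ £69742.61.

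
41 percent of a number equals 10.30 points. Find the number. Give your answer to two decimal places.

10.30 points ÷ 0.41 ≈ 25.12 points.

25.12 points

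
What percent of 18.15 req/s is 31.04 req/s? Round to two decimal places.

31.04 req/s ÷ 18.15 req/s ≈ 171.02%.

171.02%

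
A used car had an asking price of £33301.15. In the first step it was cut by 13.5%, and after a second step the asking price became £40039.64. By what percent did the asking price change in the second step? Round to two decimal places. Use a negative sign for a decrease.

39.00%

After the first step: £33301.15 × 0.865 = £28805.49475.
Second-step multiplier: £40039.64 ÷ £28805.49475 ≈ 1.39.
That is a change of 39.00%.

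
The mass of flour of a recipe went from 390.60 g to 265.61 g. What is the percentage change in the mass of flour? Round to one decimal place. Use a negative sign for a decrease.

-32.0%

Change: 265.61 − 390.60 = -124.99.
Relative to the original: -124.99 ÷ 390.60 ≈ -32.0%.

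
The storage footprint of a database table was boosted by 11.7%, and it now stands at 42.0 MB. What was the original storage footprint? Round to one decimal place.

37.6 MB

The overall multiplier applied was 1.117.
So the original storage footprint was 42.0 ÷ 1.117 ≈ 37.6 MB.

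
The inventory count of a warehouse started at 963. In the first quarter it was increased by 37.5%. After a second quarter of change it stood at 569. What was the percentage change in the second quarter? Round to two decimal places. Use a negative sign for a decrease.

-57.03%

After the first quarter: 963 × 1.375 = 1324.125.
Second-quarter multiplier: 569 ÷ 1324.125 ≈ 0.429718.
That is a change of -57.03%.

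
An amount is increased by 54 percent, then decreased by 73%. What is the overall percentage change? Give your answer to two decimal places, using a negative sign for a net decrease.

-58.42%

The combined multiplier is 1.54 × 0.27 = 0.4158.
That corresponds to a decrease of 58.42%.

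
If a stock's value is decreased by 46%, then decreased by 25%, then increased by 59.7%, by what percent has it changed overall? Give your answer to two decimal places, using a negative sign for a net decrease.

A 46% decrease multiplies by 0.54.
Then a 25% decrease: 0.54 × 0.75 = 0.405.
Then a 59.7% increase: 0.405 × 1.597 = 0.646785.
Overall factor 0.646785, i.e. -35.32%.

-35.32%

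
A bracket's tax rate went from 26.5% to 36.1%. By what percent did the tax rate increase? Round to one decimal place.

The change is 36.1 − 26.5 = 9.6 percentage points.
Relative to the original 26.5%, that is 9.6 ÷ 26.5 ≈ 36.2%.
So the tax rate rose by 36.2%.

36.2%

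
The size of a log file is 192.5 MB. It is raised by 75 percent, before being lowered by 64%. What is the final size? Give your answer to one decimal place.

Each change multiplies by a factor: 1.75 × 0.36 = 0.63.
192.5 × 0.63 = 121.275 ≈ 121.3.

121.3 MB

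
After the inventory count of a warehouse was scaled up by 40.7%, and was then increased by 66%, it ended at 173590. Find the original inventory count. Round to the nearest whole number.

74323

The overall multiplier applied was 1.407 × 1.66 = 2.33562.
So the original inventory count was 173590 ÷ 2.33562 ≈ 74323.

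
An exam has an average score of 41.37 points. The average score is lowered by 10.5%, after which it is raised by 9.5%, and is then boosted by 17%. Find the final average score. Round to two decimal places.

Apply the 10.5% decrease: 41.37 × 0.895 = 37.02615.
9.5% increase: 37.02615 × 1.095 = 40.54363425.
17% increase: 40.54363425 × 1.17 = 47.4360520725 ≈ 47.44.

47.44 points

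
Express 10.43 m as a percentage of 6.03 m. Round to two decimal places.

10.43 m ÷ 6.03 m ≈ 172.97%.

172.97%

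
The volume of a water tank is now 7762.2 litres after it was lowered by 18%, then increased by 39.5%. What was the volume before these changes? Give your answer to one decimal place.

6785.7 litres

The overall multiplier applied was 0.82 × 1.395 = 1.1439.
So the original volume was 7762.2 ÷ 1.1439 ≈ 6785.7 litres.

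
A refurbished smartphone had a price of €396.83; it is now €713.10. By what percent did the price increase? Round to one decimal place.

79.7%

Change: €713.10 − €396.83 = €316.27.
Relative to the original: €316.27 ÷ €396.83 ≈ 79.7%.
So the price increased by 79.7%.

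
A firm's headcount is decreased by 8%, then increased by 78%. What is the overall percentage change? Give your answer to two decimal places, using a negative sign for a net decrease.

63.76%

An 8% decrease multiplies by 0.92.
Then a 78% increase: 0.92 × 1.78 = 1.6376.
Overall factor 1.6376, i.e. 63.76%.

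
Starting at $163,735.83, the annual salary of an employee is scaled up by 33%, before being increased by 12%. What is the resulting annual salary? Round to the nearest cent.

$243,900.89

Each change multiplies by a factor: 1.33 × 1.12 = 1.4896.
$163,735.83 × 1.4896 = $243900.892368 ≈ $243,900.89.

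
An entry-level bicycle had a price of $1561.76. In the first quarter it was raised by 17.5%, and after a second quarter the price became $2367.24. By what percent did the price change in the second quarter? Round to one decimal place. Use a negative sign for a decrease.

After the first quarter: $1561.76 × 1.175 = $1835.068.
Second-quarter multiplier: $2367.24 ÷ $1835.068 ≈ 1.29.
That is a change of 29.0%.

29.0%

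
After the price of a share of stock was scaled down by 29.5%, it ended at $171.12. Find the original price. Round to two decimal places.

The overall multiplier applied was 0.705.
So the original price was $171.12 ÷ 0.705 ≈ $242.72.

$242.72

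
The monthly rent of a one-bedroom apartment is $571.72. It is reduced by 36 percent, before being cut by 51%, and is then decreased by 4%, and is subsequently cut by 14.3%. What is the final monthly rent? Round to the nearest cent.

After the 36% decrease: $571.72 × 0.64 = $365.9008.
After the 51% decrease: $365.9008 × 0.49 = $179.291392.
Apply the 4% decrease: $179.291392 × 0.96 = $172.11973632.
14.3% decrease: $172.11973632 × 0.857 = $147.50661402624 ≈ $147.51.

$147.51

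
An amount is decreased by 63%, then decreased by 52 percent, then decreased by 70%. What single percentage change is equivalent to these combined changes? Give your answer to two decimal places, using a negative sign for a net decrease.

-94.67%

A 63% decrease multiplies by 0.37.
Then a 52% decrease: 0.37 × 0.48 = 0.1776.
Then a 70% decrease: 0.1776 × 0.3 = 0.05328.
Overall factor 0.05328, i.e. -94.67%.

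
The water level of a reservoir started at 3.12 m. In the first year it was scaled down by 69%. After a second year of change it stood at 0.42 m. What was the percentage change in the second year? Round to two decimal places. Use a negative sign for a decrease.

-56.58%

After the first year: 3.12 × 0.31 = 0.9672.
Second-year multiplier: 0.42 ÷ 0.9672 ≈ 0.434243.
That is a change of -56.58%.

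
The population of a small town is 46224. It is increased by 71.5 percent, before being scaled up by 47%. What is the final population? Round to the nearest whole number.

Each change multiplies by a factor: 1.715 × 1.47 = 2.52105.
46224 × 2.52105 = 116533.0152 ≈ 116533.

116533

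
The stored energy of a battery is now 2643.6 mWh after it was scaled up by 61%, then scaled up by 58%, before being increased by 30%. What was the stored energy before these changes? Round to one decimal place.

The overall multiplier applied was 1.61 × 1.58 × 1.3 = 3.30694.
So the original stored energy was 2643.6 ÷ 3.30694 ≈ 799.4 mWh.

799.4 mWh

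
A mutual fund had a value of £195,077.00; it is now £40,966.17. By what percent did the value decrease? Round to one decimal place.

79.0%

Change: £40,966.17 − £195,077.00 = -£154,110.83.
Relative to the original: -£154,110.83 ÷ £195,077.00 = -79.0%.
So the value decreased by 79.0%.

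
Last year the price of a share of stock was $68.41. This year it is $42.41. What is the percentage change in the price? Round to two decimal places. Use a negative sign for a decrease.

-38.01%

Change: $42.41 − $68.41 = -$26.00.
Relative to the original: -$26.00 ÷ $68.41 ≈ -38.01%.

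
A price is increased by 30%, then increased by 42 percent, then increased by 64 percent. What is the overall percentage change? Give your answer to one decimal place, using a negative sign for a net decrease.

202.7%

A 30% increase multiplies by 1.3.
Then a 42% increase: 1.3 × 1.42 = 1.846.
Then a 64% increase: 1.846 × 1.64 = 3.02744.
Overall factor 3.02744, i.e. 202.7%.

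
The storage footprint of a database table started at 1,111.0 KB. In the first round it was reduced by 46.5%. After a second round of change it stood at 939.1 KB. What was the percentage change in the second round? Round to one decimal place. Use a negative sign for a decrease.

After the first round: 1,111.0 × 0.535 = 594.385.
Second-round multiplier: 939.1 ÷ 594.385 ≈ 1.57995.
That is a change of 58.0%.

58.0%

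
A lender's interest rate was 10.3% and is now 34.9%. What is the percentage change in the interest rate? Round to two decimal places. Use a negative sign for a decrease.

The change is 34.9 − 10.3 = 24.6 percentage points.
Relative to the original 10.3%, that is 24.6 ÷ 10.3 ≈ 238.83%.

238.83%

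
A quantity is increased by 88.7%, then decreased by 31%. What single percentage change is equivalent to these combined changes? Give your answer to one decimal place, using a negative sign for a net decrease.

The combined multiplier is 1.887 × 0.69 = 1.30203.
That corresponds to an increase of 30.2%.

30.2%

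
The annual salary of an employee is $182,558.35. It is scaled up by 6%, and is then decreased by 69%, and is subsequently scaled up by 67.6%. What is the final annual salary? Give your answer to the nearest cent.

$100,541.02

Each change multiplies by a factor: 1.06 × 0.31 × 1.676 = 0.5507336.
$182,558.35 × 0.5507336 = $100541.01730556 ≈ $100,541.02.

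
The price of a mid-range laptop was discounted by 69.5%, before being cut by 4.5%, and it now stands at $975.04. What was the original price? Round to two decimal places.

The overall multiplier applied was 0.305 × 0.955 = 0.291275.
So the original price was $975.04 ÷ 0.291275 ≈ $3347.49.

$3347.49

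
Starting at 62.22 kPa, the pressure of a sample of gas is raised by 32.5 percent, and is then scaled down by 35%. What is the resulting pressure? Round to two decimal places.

53.59 kPa

After the 32.5% increase: 62.22 × 1.325 = 82.4415.
Apply the 35% decrease: 82.4415 × 0.65 = 53.586975 ≈ 53.59.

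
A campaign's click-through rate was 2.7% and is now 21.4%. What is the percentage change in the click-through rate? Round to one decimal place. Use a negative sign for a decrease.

692.6%

The change is 21.4 − 2.7 = 18.7 percentage points.
Relative to the original 2.7%, that is 18.7 ÷ 2.7 ≈ 692.6%.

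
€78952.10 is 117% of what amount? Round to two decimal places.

€67480.43

€78952.10 ÷ 1.17 ≈ €67480.43.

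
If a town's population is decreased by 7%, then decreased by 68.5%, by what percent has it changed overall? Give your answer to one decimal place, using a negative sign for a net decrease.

-70.7%

The combined multiplier is 0.93 × 0.315 = 0.29295.
That corresponds to a decrease of 70.7%.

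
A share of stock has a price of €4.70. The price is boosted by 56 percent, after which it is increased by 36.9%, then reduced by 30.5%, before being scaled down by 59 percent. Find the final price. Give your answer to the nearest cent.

€2.86

Apply the 56% increase: €4.70 × 1.56 = €7.332.
36.9% increase: €7.332 × 1.369 = €10.037508.
30.5% decrease: €10.037508 × 0.695 = €6.97606806.
After the 59% decrease: €6.97606806 × 0.41 = €2.8601879046 ≈ €2.86.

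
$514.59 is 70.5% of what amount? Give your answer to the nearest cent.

$514.59 ÷ 0.705 ≈ $729.91.

$729.91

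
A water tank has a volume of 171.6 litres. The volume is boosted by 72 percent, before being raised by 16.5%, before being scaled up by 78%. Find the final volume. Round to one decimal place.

612.1 litres

Each change multiplies by a factor: 1.72 × 1.165 × 1.78 = 3.566764.
171.6 × 3.566764 = 612.0567024 ≈ 612.1.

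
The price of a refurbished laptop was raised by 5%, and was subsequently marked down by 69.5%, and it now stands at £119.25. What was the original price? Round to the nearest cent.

£372.37

The overall multiplier applied was 1.05 × 0.305 = 0.32025.
So the original price was £119.25 ÷ 0.32025 ≈ £372.37.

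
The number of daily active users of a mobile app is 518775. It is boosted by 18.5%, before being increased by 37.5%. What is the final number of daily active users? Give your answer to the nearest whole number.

After the 18.5% increase: 518775 × 1.185 = 614748.375.
After the 37.5% increase: 614748.375 × 1.375 = 845279.015625 ≈ 845279.

845279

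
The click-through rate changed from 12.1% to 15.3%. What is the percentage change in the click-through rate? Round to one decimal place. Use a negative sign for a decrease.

26.4%

The change is 15.3 − 12.1 = 3.2 percentage points.
Relative to the original 12.1%, that is 3.2 ÷ 12.1 ≈ 26.4%.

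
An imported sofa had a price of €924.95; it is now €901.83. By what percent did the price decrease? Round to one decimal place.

2.5%

Change: €901.83 − €924.95 = -€23.12.
Relative to the original: -€23.12 ÷ €924.95 ≈ -2.5%.
So the price decreased by 2.5%.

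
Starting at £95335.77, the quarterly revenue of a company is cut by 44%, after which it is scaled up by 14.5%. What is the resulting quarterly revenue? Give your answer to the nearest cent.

£61129.30

After the 44% decrease: £95335.77 × 0.56 = £53388.0312.
After the 14.5% increase: £53388.0312 × 1.145 = £61129.295724 ≈ £61129.30.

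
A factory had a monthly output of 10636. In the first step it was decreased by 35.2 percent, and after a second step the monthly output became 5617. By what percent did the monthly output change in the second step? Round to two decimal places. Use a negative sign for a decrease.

-18.50%

After the first step: 10636 × 0.648 = 6892.128.
Second-step multiplier: 5617 ÷ 6892.128 ≈ 0.814988.
That is a change of -18.50%.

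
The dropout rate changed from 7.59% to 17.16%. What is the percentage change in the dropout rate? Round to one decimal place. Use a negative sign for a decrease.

The change is 17.16 − 7.59 = 9.57 percentage points.
Relative to the original 7.59%, that is 9.57 ÷ 7.59 ≈ 126.1%.

126.1%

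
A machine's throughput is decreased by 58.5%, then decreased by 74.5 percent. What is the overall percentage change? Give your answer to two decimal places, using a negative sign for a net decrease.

The combined multiplier is 0.415 × 0.255 = 0.105825.
That corresponds to a decrease of 89.42%.

-89.42%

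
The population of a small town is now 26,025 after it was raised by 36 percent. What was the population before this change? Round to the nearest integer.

The overall multiplier applied was 1.36.
So the original population was 26,025 ÷ 1.36 ≈ 19,136.

19,136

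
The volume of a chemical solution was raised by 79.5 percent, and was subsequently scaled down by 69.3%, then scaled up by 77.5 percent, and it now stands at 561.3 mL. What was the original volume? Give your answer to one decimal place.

573.8 mL

The overall multiplier applied was 1.795 × 0.307 × 1.775 = 0.978140375.
So the original volume was 561.3 ÷ 0.978140375 ≈ 573.8 mL.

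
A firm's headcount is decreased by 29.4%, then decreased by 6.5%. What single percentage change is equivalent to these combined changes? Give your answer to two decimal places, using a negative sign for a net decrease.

A 29.4% decrease multiplies by 0.706.
Then a 6.5% decrease: 0.706 × 0.935 = 0.66011.
Overall factor 0.66011, i.e. -33.99%.

-33.99%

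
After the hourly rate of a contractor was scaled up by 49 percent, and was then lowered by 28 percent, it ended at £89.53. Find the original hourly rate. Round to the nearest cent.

The overall multiplier applied was 1.49 × 0.72 = 1.0728.
So the original hourly rate was £89.53 ÷ 1.0728 ≈ £83.45.

£83.45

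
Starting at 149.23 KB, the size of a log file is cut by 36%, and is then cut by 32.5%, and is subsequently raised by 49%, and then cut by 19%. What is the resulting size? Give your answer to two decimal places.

After the 36% decrease: 149.23 × 0.64 = 95.5072.
Apply the 32.5% decrease: 95.5072 × 0.675 = 64.46736.
After the 49% increase: 64.46736 × 1.49 = 96.0563664.
After the 19% decrease: 96.0563664 × 0.81 = 77.805656784 ≈ 77.81.

77.81 KB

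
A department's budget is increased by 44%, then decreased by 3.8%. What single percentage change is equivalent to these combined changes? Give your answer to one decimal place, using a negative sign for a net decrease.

38.5%

The combined multiplier is 1.44 × 0.962 = 1.38528.
That corresponds to an increase of 38.5%.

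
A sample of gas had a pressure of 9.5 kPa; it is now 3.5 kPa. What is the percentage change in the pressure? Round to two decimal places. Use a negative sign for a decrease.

-63.16%

Change: 3.5 − 9.5 = -6.0.
Relative to the original: -6.0 ÷ 9.5 ≈ -63.16%.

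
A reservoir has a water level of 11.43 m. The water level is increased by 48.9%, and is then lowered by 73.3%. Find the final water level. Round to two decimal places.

Apply the 48.9% increase: 11.43 × 1.489 = 17.01927.
After the 73.3% decrease: 17.01927 × 0.267 = 4.54414509 ≈ 4.54.

4.54 m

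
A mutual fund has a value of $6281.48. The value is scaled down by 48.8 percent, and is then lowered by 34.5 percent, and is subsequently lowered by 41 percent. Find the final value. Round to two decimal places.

Each change multiplies by a factor: 0.512 × 0.655 × 0.59 = 0.1978624.
$6281.48 × 0.1978624 = $1242.868708352 ≈ $1242.87.

$1242.87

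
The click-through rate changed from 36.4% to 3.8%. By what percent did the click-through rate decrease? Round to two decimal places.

The change is 3.8 − 36.4 = -32.6 percentage points.
Relative to the original 36.4%, that is -32.6 ÷ 36.4 ≈ -89.56%.
So the click-through rate fell by 89.56%.

89.56%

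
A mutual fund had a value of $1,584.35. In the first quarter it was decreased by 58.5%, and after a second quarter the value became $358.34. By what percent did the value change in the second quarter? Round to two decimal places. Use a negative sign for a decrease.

-45.50%

After the first quarter: $1,584.35 × 0.415 = $657.50525.
Second-quarter multiplier: $358.34 ÷ $657.50525 ≈ 0.544999.
That is a change of -45.50%.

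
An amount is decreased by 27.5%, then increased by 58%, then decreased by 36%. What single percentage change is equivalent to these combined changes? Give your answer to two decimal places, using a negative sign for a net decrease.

A 27.5% decrease multiplies by 0.725.
Then a 58% increase: 0.725 × 1.58 = 1.1455.
Then a 36% decrease: 1.1455 × 0.64 = 0.73312.
Overall factor 0.73312, i.e. -26.69%.

-26.69%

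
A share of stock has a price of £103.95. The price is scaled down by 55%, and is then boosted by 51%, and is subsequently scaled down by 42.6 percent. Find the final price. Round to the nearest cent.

£40.54

Each change multiplies by a factor: 0.45 × 1.51 × 0.574 = 0.390033.
£103.95 × 0.390033 = £40.54393035 ≈ £40.54.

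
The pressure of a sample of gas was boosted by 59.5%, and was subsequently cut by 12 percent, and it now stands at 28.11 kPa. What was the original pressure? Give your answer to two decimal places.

20.03 kPa

Undoing the 12% decrease: 28.11 ÷ 0.88 ≈ 31.943182.
Undoing the 59.5% increase: 31.943182 ÷ 1.595 ≈ 20.03 kPa.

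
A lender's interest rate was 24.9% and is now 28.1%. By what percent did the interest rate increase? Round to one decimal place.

The change is 28.1 − 24.9 = 3.2 percentage points.
Relative to the original 24.9%, that is 3.2 ÷ 24.9 ≈ 12.9%.
So the interest rate rose by 12.9%.

12.9%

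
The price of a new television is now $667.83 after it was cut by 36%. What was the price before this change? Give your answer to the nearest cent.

The overall multiplier applied was 0.64.
So the original price was $667.83 ÷ 0.64 ≈ $1,043.48.

$1,043.48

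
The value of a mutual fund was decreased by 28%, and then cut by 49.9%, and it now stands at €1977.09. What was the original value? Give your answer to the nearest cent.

Undoing the 49.9% decrease: €1977.09 ÷ 0.501 ≈ €3946.287425.
Undoing the 28% decrease: €3946.287425 ÷ 0.72 ≈ €5480.95.

€5480.95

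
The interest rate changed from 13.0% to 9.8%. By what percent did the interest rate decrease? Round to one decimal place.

The change is 9.8 − 13.0 = -3.2 percentage points.
Relative to the original 13.0%, that is -3.2 ÷ 13.0 ≈ -24.6%.
So the interest rate fell by 24.6%.

24.6%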